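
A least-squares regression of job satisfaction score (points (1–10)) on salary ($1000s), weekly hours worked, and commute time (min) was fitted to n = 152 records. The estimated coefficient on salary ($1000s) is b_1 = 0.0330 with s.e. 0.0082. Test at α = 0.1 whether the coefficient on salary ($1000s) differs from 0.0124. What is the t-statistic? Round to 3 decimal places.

t = 2.512

H₀: β₁ = 0.0124 vs H₁: β₁ ≠ 0.0124.
t = (b_1 − β₁⁰)/SE = (0.0330 − 0.0124) / 0.0082 = 2.512.
df = n − k − 1 = 152 − 3 − 1 = 148.
Two-sided p ≈ 0.0131, which is < 0.1, so reject H₀.
There is evidence that the true slope on salary ($1000s) differs from 0.0124 points (1–10) per unit, holding the other predictors fixed.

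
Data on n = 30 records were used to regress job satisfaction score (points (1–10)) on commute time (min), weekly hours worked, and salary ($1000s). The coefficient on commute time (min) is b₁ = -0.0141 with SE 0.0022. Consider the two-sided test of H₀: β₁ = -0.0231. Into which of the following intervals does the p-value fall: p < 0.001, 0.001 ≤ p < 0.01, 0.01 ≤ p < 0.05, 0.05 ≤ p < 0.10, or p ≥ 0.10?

t = (-0.0141 − (-0.0231)) / 0.0022 = 4.091.
df = n − k − 1 = 30 − 3 − 1 = 26.
Two-sided p = 2·P(T_{26} > |t|) ≈ 0.0004.
So p < 0.001.

p < 0.001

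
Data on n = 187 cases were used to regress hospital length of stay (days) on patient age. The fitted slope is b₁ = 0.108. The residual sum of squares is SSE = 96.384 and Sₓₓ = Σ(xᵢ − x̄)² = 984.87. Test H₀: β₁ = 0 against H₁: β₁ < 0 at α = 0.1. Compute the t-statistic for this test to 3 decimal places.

t = 4.696

MSE = SSE/(n − 2) = 96.384/185 = 0.520995.
SE(b₁) = √(MSE/Sₓₓ) = √(0.520995/984.87) = 0.023.
t = 0.108 / 0.023 = 4.696.
df = n − 2 = 185.
One-sided p ≈ 1.0000, which is ≥ 0.1, so fail to reject H₀.
The data do not give significant evidence that the true slope on patient age is negative.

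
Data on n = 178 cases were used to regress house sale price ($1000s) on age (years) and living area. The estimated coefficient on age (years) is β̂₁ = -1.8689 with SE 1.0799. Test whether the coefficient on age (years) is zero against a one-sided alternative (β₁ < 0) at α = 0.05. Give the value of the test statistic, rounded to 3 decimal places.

t = -1.731

H₀: β₁ = 0 vs H₁: β₁ < 0.
t = (β̂₁ − β₁⁰)/SE = -1.8689 / 1.0799 = -1.731.
df = n − k − 1 = 178 − 2 − 1 = 175.
One-sided p ≈ 0.0426, which is < 0.05, so reject H₀.
There is evidence that the true slope on age (years) is negative, holding the other predictors fixed.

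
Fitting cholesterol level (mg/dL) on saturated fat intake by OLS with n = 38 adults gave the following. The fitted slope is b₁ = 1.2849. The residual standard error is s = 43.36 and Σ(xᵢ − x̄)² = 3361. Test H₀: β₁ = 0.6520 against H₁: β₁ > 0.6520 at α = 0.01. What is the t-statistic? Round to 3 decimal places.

SE(b₁) = s/√Sₓₓ = 43.36/√3361 = 0.74792.
t = (1.2849 − 0.6520) / 0.74792 = 0.846.
df = n − 2 = 36.
One-sided p ≈ 0.2015, which is ≥ 0.01, so fail to reject H₀.
The data do not give significant evidence that the true slope on saturated fat intake exceeds 0.6520 mg/dL per unit.

t = 0.846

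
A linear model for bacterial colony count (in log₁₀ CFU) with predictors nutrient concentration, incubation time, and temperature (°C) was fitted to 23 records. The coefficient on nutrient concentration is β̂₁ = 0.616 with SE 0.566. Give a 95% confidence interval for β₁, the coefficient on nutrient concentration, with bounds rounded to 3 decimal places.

(-0.569, 1.801)

df = n − k − 1 = 23 − 3 − 1 = 19.
t* = t_{0.025, 19} = 2.093024.
Margin = t* × SE = 2.093024 × 0.566 = 1.18465.
CI: 0.616 ± 1.18465 → (-0.569, 1.801).
With 95% confidence, each one-unit increase in nutrient concentration is associated with a change of between -0.569 and 1.801 log₁₀ CFU in bacterial colony count, holding the other predictors fixed.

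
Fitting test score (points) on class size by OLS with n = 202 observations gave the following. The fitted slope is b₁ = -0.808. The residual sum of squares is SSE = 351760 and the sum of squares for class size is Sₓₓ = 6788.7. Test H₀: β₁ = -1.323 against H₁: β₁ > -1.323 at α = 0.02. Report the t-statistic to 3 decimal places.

MSE = SSE/(n − 2) = 351760/200 = 1758.8.
SE(b₁) = √(MSE/Sₓₓ) = √(1758.8/6788.7) = 0.508997.
t = (-0.808 − (-1.323)) / 0.508997 = 1.012.
df = n − 2 = 200.
One-sided p ≈ 0.1564, which is ≥ 0.02, so fail to reject H₀.
The data do not give significant evidence that the true slope on class size exceeds -1.323 points per unit.

t = 1.012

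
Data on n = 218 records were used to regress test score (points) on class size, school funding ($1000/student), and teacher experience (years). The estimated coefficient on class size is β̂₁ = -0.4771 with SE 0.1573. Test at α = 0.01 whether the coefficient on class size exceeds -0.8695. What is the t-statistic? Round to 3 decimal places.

H₀: β₁ = -0.8695 vs H₁: β₁ > -0.8695.
t = (β̂₁ − β₁⁰)/SE = (-0.4771 − (-0.8695)) / 0.1573 = 2.495.
df = n − k − 1 = 218 − 3 − 1 = 214.
One-sided p ≈ 0.0067, which is < 0.01, so reject H₀.
There is evidence that the true slope on class size exceeds -0.8695 points per unit, holding the other predictors fixed.

t = 2.495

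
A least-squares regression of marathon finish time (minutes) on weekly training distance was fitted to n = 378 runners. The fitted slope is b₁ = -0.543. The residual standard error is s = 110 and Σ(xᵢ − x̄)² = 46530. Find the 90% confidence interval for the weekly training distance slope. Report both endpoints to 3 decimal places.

SE(b₁) = s/√Sₓₓ = 110/√46530 = 0.509948.
df = n − 2 = 376.
t* = t_{0.05, 376} = 1.648916.
Margin = t* × SE = 1.648916 × 0.509948 = 0.84086.
CI: -0.543 ± 0.84086 → (-1.384, 0.298).
With 90% confidence, each one-unit increase in weekly training distance is associated with a change of between -1.384 and 0.298 minutes in marathon finish time.

(-1.384, 0.298)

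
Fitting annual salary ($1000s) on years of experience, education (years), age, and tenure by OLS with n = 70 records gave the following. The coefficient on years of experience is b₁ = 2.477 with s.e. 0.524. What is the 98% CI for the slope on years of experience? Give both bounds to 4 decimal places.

(1.2272, 3.7268)

df = n − k − 1 = 70 − 4 − 1 = 65.
t* = t_{0.01, 65} = 2.385097.
Margin = t* × SE = 2.385097 × 0.524 = 1.249791.
CI: 2.477 ± 1.249791 → (1.2272, 3.7268).
With 98% confidence, each one-unit increase in years of experience is associated with a change of between 1.2272 and 3.7268 $1000s in annual salary, holding the other predictors fixed.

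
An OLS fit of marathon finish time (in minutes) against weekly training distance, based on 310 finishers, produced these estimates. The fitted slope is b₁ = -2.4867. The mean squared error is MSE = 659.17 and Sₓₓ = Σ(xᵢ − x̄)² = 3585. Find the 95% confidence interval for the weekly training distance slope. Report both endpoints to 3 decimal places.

SE(b₁) = √(MSE/Sₓₓ) = √(659.17/3585) = 0.428799.
df = n − 2 = 308.
t* = t_{0.025, 308} = 1.967696.
Margin = t* × SE = 1.967696 × 0.428799 = 0.84375.
CI: -2.4867 ± 0.84375 → (-3.330, -1.643).
With 95% confidence, each one-unit increase in weekly training distance is associated with a change of between -3.330 and -1.643 minutes in marathon finish time.

(-3.330, -1.643)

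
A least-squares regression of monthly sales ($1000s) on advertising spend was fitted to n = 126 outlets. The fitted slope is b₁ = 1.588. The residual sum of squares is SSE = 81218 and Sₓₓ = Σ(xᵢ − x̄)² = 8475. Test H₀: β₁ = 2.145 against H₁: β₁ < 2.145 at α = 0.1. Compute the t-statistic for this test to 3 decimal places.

t = -2.004

MSE = SSE/(n − 2) = 81218/124 = 654.984.
SE(b₁) = √(MSE/Sₓₓ) = √(654.984/8475) = 0.278.
t = (1.588 − 2.145) / 0.278 = -2.004.
df = n − 2 = 124.
One-sided p ≈ 0.0236, which is < 0.1, so reject H₀.
There is evidence that the true slope on advertising spend is below 2.145 $1000s per unit.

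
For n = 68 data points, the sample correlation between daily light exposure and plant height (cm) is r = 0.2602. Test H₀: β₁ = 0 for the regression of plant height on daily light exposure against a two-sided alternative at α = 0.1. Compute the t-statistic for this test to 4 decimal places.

t = r·√(n − 2)/√(1 − r²) = 0.2602·√66/√0.932296 = 2.1893.
df = n − 2 = 66.
Two-sided p ≈ 0.0321, which is < 0.1, so reject H₀.
There is evidence of a linear association between daily light exposure and plant height.

t = 2.1893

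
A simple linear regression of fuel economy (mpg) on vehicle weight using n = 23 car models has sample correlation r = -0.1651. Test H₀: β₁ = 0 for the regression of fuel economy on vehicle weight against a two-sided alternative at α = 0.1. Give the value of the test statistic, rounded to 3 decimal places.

t = -0.767

t = r·√(n − 2)/√(1 − r²) = -0.1651·√21/√0.972742 = -0.767.
df = n − 2 = 21.
Two-sided p ≈ 0.4516, which is ≥ 0.1, so fail to reject H₀.
The data do not give significant evidence of a linear association between vehicle weight and fuel economy.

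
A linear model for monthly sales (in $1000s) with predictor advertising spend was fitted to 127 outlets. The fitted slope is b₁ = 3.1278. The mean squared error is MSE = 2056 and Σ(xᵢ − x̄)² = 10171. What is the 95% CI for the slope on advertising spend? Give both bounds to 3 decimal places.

SE(b₁) = √(MSE/Sₓₓ) = √(2056/10171) = 0.449604.
df = n − 2 = 125.
t* = t_{0.025, 125} = 1.979124.
Margin = t* × SE = 1.979124 × 0.449604 = 0.88982.
CI: 3.1278 ± 0.88982 → (2.238, 4.018).
With 95% confidence, each one-unit increase in advertising spend is associated with a change of between 2.238 and 4.018 $1000s in monthly sales.

(2.238, 4.018)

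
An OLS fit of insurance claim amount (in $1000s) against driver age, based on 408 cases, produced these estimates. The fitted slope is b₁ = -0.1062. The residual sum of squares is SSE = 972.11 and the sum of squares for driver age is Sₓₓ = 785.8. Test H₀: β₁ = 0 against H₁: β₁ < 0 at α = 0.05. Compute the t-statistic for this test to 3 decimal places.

MSE = SSE/(n − 2) = 972.11/406 = 2.39436.
SE(b₁) = √(MSE/Sₓₓ) = √(2.39436/785.8) = 0.0551999.
t = -0.1062 / 0.0551999 = -1.924.
df = n − 2 = 406.
One-sided p ≈ 0.0275, which is < 0.05, so reject H₀.
There is evidence that the true slope on driver age is negative.

t = -1.924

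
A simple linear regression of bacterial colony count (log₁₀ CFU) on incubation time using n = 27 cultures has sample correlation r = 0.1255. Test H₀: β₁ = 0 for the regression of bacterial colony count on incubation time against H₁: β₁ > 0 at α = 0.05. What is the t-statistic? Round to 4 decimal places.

t = r·√(n − 2)/√(1 − r²) = 0.1255·√25/√0.98425 = 0.6325.
df = n − 2 = 25.
One-sided p ≈ 0.2664, which is ≥ 0.05, so fail to reject H₀.
The data do not give significant evidence of a linear association between incubation time and bacterial colony count.

t = 0.6325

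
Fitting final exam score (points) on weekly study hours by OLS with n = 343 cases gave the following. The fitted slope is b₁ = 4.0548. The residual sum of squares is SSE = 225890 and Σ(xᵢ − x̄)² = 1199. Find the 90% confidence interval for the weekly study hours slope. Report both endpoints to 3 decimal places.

(2.829, 5.281)

MSE = SSE/(n − 2) = 225890/341 = 662.434.
SE(b₁) = √(MSE/Sₓₓ) = √(662.434/1199) = 0.743296.
df = n − 2 = 341.
t* = t_{0.05, 341} = 1.649334.
Margin = t* × SE = 1.649334 × 0.743296 = 1.22594.
CI: 4.0548 ± 1.22594 → (2.829, 5.281).
With 90% confidence, each one-unit increase in weekly study hours is associated with a change of between 2.829 and 5.281 points in final exam score.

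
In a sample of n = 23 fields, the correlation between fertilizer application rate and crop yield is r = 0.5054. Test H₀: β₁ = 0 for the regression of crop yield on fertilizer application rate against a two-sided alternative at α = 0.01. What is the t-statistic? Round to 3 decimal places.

t = r·√(n − 2)/√(1 − r²) = 0.5054·√21/√0.744571 = 2.684.
df = n − 2 = 21.
Two-sided p ≈ 0.0139, which is ≥ 0.01, so fail to reject H₀.
The data do not give significant evidence of a linear association between fertilizer application rate and crop yield.

t = 2.684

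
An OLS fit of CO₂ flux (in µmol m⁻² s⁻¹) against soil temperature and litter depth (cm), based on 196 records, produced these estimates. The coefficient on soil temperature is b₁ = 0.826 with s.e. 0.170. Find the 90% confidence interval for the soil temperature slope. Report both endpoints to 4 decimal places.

df = n − k − 1 = 196 − 2 − 1 = 193.
t* = t_{0.05, 193} = 1.652787.
Margin = t* × SE = 1.652787 × 0.170 = 0.280974.
CI: 0.826 ± 0.280974 → (0.5450, 1.1070).
With 90% confidence, each one-unit increase in soil temperature is associated with a change of between 0.5450 and 1.1070 µmol m⁻² s⁻¹ in CO₂ flux, holding the other predictors fixed.

(0.5450, 1.1070)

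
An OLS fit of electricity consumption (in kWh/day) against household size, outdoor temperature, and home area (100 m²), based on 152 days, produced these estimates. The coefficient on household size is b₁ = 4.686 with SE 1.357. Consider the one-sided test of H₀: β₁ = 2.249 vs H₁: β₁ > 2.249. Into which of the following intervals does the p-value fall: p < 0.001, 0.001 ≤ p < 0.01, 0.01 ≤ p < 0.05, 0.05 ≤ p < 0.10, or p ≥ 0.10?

0.01 ≤ p < 0.05

t = (4.686 − 2.249) / 1.357 = 1.796.
df = n − k − 1 = 152 − 3 − 1 = 148.
One-sided p = P(T_{148} > t) ≈ 0.0373.
So 0.01 ≤ p < 0.05.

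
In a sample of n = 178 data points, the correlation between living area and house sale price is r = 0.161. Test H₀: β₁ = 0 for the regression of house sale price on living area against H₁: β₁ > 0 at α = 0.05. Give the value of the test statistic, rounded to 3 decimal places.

t = 2.164

t = r·√(n − 2)/√(1 − r²) = 0.161·√176/√0.974079 = 2.164.
df = n − 2 = 176.
One-sided p ≈ 0.0159, which is < 0.05, so reject H₀.
There is evidence of a linear association between living area and house sale price.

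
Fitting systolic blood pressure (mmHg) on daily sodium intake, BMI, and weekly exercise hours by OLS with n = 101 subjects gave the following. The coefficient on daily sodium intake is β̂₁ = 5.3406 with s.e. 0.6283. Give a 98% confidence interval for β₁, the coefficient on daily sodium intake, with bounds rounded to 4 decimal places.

df = n − k − 1 = 101 − 3 − 1 = 97.
t* = t_{0.01, 97} = 2.365407.
Margin = t* × SE = 2.365407 × 0.6283 = 1.486185.
CI: 5.3406 ± 1.486185 → (3.8544, 6.8268).
With 98% confidence, each one-unit increase in daily sodium intake is associated with a change of between 3.8544 and 6.8268 mmHg in systolic blood pressure, holding the other predictors fixed.

(3.8544, 6.8268)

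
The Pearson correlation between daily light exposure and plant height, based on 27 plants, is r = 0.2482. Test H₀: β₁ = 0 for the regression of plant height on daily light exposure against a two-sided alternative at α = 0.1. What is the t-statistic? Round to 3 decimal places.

t = r·√(n − 2)/√(1 − r²) = 0.2482·√25/√0.938397 = 1.281.
df = n − 2 = 25.
Two-sided p ≈ 0.2119, which is ≥ 0.1, so fail to reject H₀.
The data do not give significant evidence of a linear association between daily light exposure and plant height.

t = 1.281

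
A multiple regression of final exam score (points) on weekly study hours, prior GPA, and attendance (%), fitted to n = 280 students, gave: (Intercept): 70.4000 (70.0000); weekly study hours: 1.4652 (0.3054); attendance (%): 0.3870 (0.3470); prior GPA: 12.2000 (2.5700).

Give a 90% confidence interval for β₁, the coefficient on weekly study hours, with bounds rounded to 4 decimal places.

(0.9612, 1.9692)

Read off: b = 1.4652, SE = 0.3054 for weekly study hours.
df = n − k − 1 = 280 − 3 − 1 = 276.
t* = t_{0.05, 276} = 1.650393.
Margin = t* × SE = 1.650393 × 0.3054 = 0.504030.
CI: 1.4652 ± 0.504030 → (0.9612, 1.9692).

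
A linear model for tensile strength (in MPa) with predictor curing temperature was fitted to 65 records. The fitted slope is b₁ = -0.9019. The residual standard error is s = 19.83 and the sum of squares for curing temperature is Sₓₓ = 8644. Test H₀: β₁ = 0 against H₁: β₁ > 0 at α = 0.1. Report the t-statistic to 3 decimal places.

t = -4.229

SE(b₁) = s/√Sₓₓ = 19.83/√8644 = 0.213287.
t = -0.9019 / 0.213287 = -4.229.
df = n − 2 = 63.
One-sided p ≈ 1.0000, which is ≥ 0.1, so fail to reject H₀.
The data do not give significant evidence that the true slope on curing temperature is positive.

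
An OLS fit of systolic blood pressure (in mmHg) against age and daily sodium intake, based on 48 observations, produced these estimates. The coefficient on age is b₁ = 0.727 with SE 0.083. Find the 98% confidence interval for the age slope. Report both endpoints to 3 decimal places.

(0.527, 0.927)

df = n − k − 1 = 48 − 2 − 1 = 45.
t* = t_{0.01, 45} = 2.412116.
Margin = t* × SE = 2.412116 × 0.083 = 0.20021.
CI: 0.727 ± 0.20021 → (0.527, 0.927).
With 98% confidence, each one-unit increase in age is associated with a change of between 0.527 and 0.927 mmHg in systolic blood pressure, holding the other predictors fixed.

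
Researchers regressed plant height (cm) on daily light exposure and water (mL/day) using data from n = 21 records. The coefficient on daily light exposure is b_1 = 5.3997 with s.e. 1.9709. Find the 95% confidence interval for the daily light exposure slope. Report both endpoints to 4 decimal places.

(1.2590, 9.5404)

df = n − k − 1 = 21 − 2 − 1 = 18.
t* = t_{0.025, 18} = 2.100922.
Margin = t* × SE = 2.100922 × 1.9709 = 4.140707.
CI: 5.3997 ± 4.140707 → (1.2590, 9.5404).
With 95% confidence, each one-unit increase in daily light exposure is associated with a change of between 1.2590 and 9.5404 cm in plant height, holding the other predictors fixed.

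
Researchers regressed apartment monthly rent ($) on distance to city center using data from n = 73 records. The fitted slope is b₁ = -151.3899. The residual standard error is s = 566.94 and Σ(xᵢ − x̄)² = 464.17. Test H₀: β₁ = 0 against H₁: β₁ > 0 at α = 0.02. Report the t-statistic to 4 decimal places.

t = -5.7531

SE(b₁) = s/√Sₓₓ = 566.94/√464.17 = 26.3147.
t = -151.3899 / 26.3147 = -5.7531.
df = n − 2 = 71.
One-sided p ≈ 1.0000, which is ≥ 0.02, so fail to reject H₀.
The data do not give significant evidence that the true slope on distance to city center is positive.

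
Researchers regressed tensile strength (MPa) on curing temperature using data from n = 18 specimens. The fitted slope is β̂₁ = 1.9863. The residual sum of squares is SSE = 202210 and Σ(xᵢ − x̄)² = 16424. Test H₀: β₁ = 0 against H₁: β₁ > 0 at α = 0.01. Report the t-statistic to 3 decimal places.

t = 2.264

MSE = SSE/(n − 2) = 202210/16 = 12638.1.
SE(β̂₁) = √(MSE/Sₓₓ) = √(12638.1/16424) = 0.877207.
t = 1.9863 / 0.877207 = 2.264.
df = n − 2 = 16.
One-sided p ≈ 0.0189, which is ≥ 0.01, so fail to reject H₀.
The data do not give significant evidence that the true slope on curing temperature is positive.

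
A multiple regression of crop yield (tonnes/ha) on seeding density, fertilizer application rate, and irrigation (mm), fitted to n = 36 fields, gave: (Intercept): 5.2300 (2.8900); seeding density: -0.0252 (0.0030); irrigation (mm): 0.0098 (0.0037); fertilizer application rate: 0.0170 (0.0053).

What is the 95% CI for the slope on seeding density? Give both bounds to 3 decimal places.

(-0.031, -0.019)

Read off: b = -0.0252, SE = 0.0030 for seeding density.
df = n − k − 1 = 36 − 3 − 1 = 32.
t* = t_{0.025, 32} = 2.036933.
Margin = t* × SE = 2.036933 × 0.0030 = 0.00611.
CI: -0.0252 ± 0.00611 → (-0.031, -0.019).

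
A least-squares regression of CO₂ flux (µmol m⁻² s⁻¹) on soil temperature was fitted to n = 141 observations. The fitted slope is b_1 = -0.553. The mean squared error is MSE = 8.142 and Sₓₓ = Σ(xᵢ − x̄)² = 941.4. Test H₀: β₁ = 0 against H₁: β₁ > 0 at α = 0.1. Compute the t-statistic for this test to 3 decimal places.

SE(b_1) = √(MSE/Sₓₓ) = √(8.142/941.4) = 0.092999.
t = -0.553 / 0.092999 = -5.946.
df = n − 2 = 139.
One-sided p ≈ 1.0000, which is ≥ 0.1, so fail to reject H₀.
The data do not give significant evidence that the true slope on soil temperature is positive.

t = -5.946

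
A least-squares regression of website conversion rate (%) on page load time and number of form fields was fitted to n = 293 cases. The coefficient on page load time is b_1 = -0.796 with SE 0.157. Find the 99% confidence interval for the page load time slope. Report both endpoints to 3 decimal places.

(-1.203, -0.389)

df = n − k − 1 = 293 − 2 − 1 = 290.
t* = t_{0.005, 290} = 2.592888.
Margin = t* × SE = 2.592888 × 0.157 = 0.40708.
CI: -0.796 ± 0.40708 → (-1.203, -0.389).
With 99% confidence, each one-unit increase in page load time is associated with a change of between -1.203 and -0.389 % in website conversion rate, holding the other predictors fixed.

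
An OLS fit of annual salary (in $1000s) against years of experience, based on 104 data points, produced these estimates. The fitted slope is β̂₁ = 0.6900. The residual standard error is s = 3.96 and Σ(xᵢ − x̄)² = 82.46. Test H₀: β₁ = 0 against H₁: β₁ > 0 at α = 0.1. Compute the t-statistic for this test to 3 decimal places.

t = 1.582

SE(β̂₁) = s/√Sₓₓ = 3.96/√82.46 = 0.436087.
t = 0.6900 / 0.436087 = 1.582.
df = n − 2 = 102.
One-sided p ≈ 0.0583, which is < 0.1, so reject H₀.
There is evidence that the true slope on years of experience is positive.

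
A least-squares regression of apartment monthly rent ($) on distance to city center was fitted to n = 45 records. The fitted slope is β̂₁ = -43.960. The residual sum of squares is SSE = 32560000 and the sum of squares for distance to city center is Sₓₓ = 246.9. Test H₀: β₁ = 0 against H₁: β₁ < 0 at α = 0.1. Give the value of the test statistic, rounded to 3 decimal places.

MSE = SSE/(n − 2) = 32560000/43 = 757209.
SE(β̂₁) = √(MSE/Sₓₓ) = √(757209/246.9) = 55.3793.
t = -43.960 / 55.3793 = -0.794.
df = n − 2 = 43.
One-sided p ≈ 0.2158, which is ≥ 0.1, so fail to reject H₀.
The data do not give significant evidence that the true slope on distance to city center is negative.

t = -0.794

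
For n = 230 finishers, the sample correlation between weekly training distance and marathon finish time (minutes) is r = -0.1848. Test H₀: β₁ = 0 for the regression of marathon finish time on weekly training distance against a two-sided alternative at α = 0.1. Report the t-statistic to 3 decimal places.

t = -2.839

t = r·√(n − 2)/√(1 − r²) = -0.1848·√228/√0.965849 = -2.839.
df = n − 2 = 228.
Two-sided p ≈ 0.0049, which is < 0.1, so reject H₀.
There is evidence of a linear association between weekly training distance and marathon finish time.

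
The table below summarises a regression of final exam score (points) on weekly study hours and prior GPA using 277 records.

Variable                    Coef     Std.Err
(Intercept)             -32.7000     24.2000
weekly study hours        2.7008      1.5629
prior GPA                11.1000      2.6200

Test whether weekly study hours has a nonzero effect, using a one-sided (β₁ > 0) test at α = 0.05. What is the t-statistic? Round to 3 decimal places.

t = 1.728

Read off: b = 2.7008, SE = 1.5629 for weekly study hours.
H₀: β₁ = 0 vs H₁: β₁ > 0.
t = 2.7008 / 1.5629 = 1.728.
df = n − k − 1 = 277 − 2 − 1 = 274.
One-sided p ≈ 0.0426, which is < 0.05, so reject H₀.
There is evidence that the true slope on weekly study hours is positive, holding the other predictors fixed.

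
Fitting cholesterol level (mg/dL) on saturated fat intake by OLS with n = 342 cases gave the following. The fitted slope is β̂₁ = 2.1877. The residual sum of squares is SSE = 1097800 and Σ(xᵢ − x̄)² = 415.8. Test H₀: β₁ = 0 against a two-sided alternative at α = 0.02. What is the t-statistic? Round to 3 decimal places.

t = 0.785

MSE = SSE/(n − 2) = 1097800/340 = 3228.82.
SE(β̂₁) = √(MSE/Sₓₓ) = √(3228.82/415.8) = 2.78663.
t = 2.1877 / 2.78663 = 0.785.
df = n − 2 = 340.
Two-sided p ≈ 0.4330, which is ≥ 0.02, so fail to reject H₀.
The data do not give significant evidence of an association between saturated fat intake and cholesterol level.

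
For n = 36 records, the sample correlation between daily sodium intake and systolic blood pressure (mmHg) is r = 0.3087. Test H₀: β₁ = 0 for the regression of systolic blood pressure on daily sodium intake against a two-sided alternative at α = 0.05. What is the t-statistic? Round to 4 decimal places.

t = r·√(n − 2)/√(1 − r²) = 0.3087·√34/√0.904704 = 1.8924.
df = n − 2 = 34.
Two-sided p ≈ 0.0670, which is ≥ 0.05, so fail to reject H₀.
The data do not give significant evidence of a linear association between daily sodium intake and systolic blood pressure.

t = 1.8924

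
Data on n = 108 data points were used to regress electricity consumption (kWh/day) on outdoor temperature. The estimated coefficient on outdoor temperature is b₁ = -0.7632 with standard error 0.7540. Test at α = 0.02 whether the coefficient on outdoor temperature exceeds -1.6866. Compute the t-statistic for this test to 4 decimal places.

t = 1.2247

H₀: β₁ = -1.6866 vs H₁: β₁ > -1.6866.
t = (b₁ − β₁⁰)/SE = (-0.7632 − (-1.6866)) / 0.7540 = 1.2247.
df = n − 2 = 108 − 2 = 106.
One-sided p ≈ 0.1117, which is ≥ 0.02, so fail to reject H₀.
The data do not give significant evidence that the true slope on outdoor temperature exceeds -1.6866 kWh/day per unit.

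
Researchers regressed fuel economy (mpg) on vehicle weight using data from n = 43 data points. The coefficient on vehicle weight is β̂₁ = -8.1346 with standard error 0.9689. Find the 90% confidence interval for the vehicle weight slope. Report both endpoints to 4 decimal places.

(-9.7651, -6.5041)

df = n − 2 = 43 − 2 = 41.
t* = t_{0.05, 41} = 1.682878.
Margin = t* × SE = 1.682878 × 0.9689 = 1.630540.
CI: -8.1346 ± 1.630540 → (-9.7651, -6.5041).
With 90% confidence, each one-unit increase in vehicle weight is associated with a change of between -9.7651 and -6.5041 mpg in fuel economy.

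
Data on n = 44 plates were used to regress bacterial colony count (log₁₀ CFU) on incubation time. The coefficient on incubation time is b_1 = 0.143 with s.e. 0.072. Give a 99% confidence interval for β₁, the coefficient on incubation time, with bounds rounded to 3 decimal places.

(-0.051, 0.337)

df = n − 2 = 44 − 2 = 42.
t* = t_{0.005, 42} = 2.698066.
Margin = t* × SE = 2.698066 × 0.072 = 0.19426.
CI: 0.143 ± 0.19426 → (-0.051, 0.337).
With 99% confidence, each one-unit increase in incubation time is associated with a change of between -0.051 and 0.337 log₁₀ CFU in bacterial colony count.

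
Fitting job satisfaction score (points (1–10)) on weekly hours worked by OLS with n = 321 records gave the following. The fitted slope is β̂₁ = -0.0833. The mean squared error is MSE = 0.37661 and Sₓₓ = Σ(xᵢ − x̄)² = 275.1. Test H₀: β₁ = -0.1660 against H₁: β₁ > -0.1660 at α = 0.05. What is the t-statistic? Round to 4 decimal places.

t = 2.2351

SE(β̂₁) = √(MSE/Sₓₓ) = √(0.37661/275.1) = 0.0369999.
t = (-0.0833 − (-0.1660)) / 0.0369999 = 2.2351.
df = n − 2 = 319.
One-sided p ≈ 0.0130, which is < 0.05, so reject H₀.
There is evidence that the true slope on weekly hours worked exceeds -0.1660 points (1–10) per unit.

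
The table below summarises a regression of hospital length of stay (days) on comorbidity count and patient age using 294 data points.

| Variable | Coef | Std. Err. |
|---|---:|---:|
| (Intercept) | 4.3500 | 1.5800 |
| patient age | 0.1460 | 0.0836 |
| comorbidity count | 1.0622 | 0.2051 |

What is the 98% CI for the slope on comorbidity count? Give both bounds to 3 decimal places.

Read off: b = 1.0622, SE = 0.2051 for comorbidity count.
df = n − k − 1 = 294 − 2 − 1 = 291.
t* = t_{0.01, 291} = 2.33923.
Margin = t* × SE = 2.33923 × 0.2051 = 0.47978.
CI: 1.0622 ± 0.47978 → (0.582, 1.542).

(0.582, 1.542)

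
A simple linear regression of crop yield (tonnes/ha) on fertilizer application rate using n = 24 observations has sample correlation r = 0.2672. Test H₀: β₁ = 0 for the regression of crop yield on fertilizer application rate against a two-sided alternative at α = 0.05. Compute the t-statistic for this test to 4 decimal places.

t = 1.3006

t = r·√(n − 2)/√(1 − r²) = 0.2672·√22/√0.928604 = 1.3006.
df = n − 2 = 22.
Two-sided p ≈ 0.2069, which is ≥ 0.05, so fail to reject H₀.
The data do not give significant evidence of a linear association between fertilizer application rate and crop yield.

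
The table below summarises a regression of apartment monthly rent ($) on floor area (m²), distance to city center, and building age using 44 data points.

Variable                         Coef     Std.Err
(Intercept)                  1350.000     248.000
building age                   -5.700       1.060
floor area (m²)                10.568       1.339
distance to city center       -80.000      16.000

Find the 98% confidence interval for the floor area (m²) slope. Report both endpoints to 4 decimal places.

Read off: b = 10.568, SE = 1.339 for floor area (m²).
df = n − k − 1 = 44 − 3 − 1 = 40.
t* = t_{0.01, 40} = 2.423257.
Margin = t* × SE = 2.423257 × 1.339 = 3.244741.
CI: 10.568 ± 3.244741 → (7.3233, 13.8127).

(7.3233, 13.8127)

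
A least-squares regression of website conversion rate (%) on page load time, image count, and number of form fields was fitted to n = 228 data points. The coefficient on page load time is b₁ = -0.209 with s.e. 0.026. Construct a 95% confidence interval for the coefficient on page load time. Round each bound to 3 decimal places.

df = n − k − 1 = 228 − 3 − 1 = 224.
t* = t_{0.025, 224} = 1.970611.
Margin = t* × SE = 1.970611 × 0.026 = 0.05124.
CI: -0.209 ± 0.05124 → (-0.260, -0.158).
With 95% confidence, each one-unit increase in page load time is associated with a change of between -0.260 and -0.158 % in website conversion rate, holding the other predictors fixed.

(-0.260, -0.158)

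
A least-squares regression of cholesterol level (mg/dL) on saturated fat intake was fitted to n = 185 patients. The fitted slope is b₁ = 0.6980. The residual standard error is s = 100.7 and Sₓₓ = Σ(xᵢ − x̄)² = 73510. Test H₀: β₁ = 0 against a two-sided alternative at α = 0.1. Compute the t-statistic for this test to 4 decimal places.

t = 1.8793

SE(b₁) = s/√Sₓₓ = 100.7/√73510 = 0.371412.
t = 0.6980 / 0.371412 = 1.8793.
df = n − 2 = 183.
Two-sided p ≈ 0.0618, which is < 0.1, so reject H₀.
There is evidence that saturated fat intake is associated with cholesterol level.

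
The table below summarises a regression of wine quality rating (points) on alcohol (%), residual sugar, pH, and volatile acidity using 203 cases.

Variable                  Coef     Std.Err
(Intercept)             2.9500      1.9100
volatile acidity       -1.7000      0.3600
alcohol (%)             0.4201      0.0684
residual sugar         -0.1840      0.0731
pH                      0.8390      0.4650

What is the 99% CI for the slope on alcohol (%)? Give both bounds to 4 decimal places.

Read off: b = 0.4201, SE = 0.0684 for alcohol (%).
df = n − k − 1 = 203 − 4 − 1 = 198.
t* = t_{0.005, 198} = 2.600887.
Margin = t* × SE = 2.600887 × 0.0684 = 0.177901.
CI: 0.4201 ± 0.177901 → (0.2422, 0.5980).

(0.2422, 0.5980)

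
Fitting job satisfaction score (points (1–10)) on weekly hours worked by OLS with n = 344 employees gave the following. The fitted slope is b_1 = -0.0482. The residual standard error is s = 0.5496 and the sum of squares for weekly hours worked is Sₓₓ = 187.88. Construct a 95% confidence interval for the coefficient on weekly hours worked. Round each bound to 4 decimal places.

(-0.1271, 0.0307)

SE(b_1) = s/√Sₓₓ = 0.5496/√187.88 = 0.0400965.
df = n − 2 = 342.
t* = t_{0.025, 342} = 1.966925.
Margin = t* × SE = 1.966925 × 0.0400965 = 0.078867.
CI: -0.0482 ± 0.078867 → (-0.1271, 0.0307).
With 95% confidence, each one-unit increase in weekly hours worked is associated with a change of between -0.1271 and 0.0307 points (1–10) in job satisfaction score.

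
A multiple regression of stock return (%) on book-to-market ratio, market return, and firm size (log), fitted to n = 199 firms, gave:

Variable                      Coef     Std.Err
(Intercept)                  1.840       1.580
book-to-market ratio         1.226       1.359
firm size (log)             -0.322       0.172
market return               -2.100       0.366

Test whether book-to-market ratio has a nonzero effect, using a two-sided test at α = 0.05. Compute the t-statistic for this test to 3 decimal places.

t = 0.902

Read off: b = 1.226, SE = 1.359 for book-to-market ratio.
H₀: β₁ = 0 vs H₁: β₁ ≠ 0.
t = 1.226 / 1.359 = 0.902.
df = n − k − 1 = 199 − 3 − 1 = 195.
Two-sided p ≈ 0.3681, which is ≥ 0.05, so fail to reject H₀.
The data do not give significant evidence of an association between book-to-market ratio and stock return, after adjusting for the other predictors.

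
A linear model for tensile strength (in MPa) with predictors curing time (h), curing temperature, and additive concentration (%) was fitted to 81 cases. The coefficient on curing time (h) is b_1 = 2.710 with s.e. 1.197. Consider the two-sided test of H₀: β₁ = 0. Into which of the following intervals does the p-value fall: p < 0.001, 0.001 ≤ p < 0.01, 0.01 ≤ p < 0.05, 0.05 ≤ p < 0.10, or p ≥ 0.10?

0.01 ≤ p < 0.05

t = 2.710 / 1.197 = 2.264.
df = n − k − 1 = 81 − 3 − 1 = 77.
Two-sided p = 2·P(T_{77} > |t|) ≈ 0.0264.
So 0.01 ≤ p < 0.05.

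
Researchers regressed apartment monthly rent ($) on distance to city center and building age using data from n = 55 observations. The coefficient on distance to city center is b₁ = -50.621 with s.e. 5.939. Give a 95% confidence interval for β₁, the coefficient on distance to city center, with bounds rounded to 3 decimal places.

(-62.538, -38.704)

df = n − k − 1 = 55 − 2 − 1 = 52.
t* = t_{0.025, 52} = 2.006647.
Margin = t* × SE = 2.006647 × 5.939 = 11.91748.
CI: -50.621 ± 11.91748 → (-62.538, -38.704).
With 95% confidence, each one-unit increase in distance to city center is associated with a change of between -62.538 and -38.704 $ in apartment monthly rent, holding the other predictors fixed.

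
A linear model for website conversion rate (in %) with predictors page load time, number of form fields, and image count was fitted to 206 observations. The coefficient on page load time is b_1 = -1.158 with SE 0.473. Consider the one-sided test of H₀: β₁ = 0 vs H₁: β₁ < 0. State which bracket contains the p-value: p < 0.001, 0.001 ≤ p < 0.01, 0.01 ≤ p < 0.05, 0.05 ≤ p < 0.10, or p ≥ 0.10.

0.001 ≤ p < 0.01

t = -1.158 / 0.473 = -2.448.
df = n − k − 1 = 206 − 3 − 1 = 202.
One-sided p = P(T_{202} < t) ≈ 0.0076.
So 0.001 ≤ p < 0.01.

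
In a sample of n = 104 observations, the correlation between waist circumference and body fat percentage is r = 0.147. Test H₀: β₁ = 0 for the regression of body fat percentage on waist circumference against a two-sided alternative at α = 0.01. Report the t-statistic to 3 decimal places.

t = r·√(n − 2)/√(1 − r²) = 0.147·√102/√0.978391 = 1.501.
df = n − 2 = 102.
Two-sided p ≈ 0.1365, which is ≥ 0.01, so fail to reject H₀.
The data do not give significant evidence of a linear association between waist circumference and body fat percentage.

t = 1.501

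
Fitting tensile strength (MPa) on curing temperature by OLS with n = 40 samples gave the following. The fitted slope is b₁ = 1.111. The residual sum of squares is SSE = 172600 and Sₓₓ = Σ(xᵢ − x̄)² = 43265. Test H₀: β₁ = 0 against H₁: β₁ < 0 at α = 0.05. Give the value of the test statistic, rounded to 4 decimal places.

t = 3.4289

MSE = SSE/(n − 2) = 172600/38 = 4542.11.
SE(b₁) = √(MSE/Sₓₓ) = √(4542.11/43265) = 0.324011.
t = 1.111 / 0.324011 = 3.4289.
df = n − 2 = 38.
One-sided p ≈ 0.9993, which is ≥ 0.05, so fail to reject H₀.
The data do not give significant evidence that the true slope on curing temperature is negative.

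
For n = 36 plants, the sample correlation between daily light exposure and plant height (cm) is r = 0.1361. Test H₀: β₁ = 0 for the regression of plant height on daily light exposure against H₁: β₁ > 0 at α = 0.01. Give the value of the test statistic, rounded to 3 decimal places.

t = r·√(n − 2)/√(1 − r²) = 0.1361·√34/√0.981477 = 0.801.
df = n − 2 = 34.
One-sided p ≈ 0.2143, which is ≥ 0.01, so fail to reject H₀.
The data do not give significant evidence of a linear association between daily light exposure and plant height.

t = 0.801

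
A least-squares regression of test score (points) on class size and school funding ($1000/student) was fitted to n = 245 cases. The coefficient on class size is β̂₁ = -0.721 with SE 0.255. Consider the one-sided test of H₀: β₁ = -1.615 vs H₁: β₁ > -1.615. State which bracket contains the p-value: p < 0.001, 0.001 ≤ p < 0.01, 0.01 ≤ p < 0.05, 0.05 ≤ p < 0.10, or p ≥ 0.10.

t = (-0.721 − (-1.615)) / 0.255 = 3.506.
df = n − k − 1 = 245 − 2 − 1 = 242.
One-sided p = P(T_{242} > t) ≈ 0.0003.
So p < 0.001.

p < 0.001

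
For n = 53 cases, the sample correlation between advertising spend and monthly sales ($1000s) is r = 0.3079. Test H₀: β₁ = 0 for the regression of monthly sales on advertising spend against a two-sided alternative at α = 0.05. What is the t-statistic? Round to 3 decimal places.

t = 2.311

t = r·√(n − 2)/√(1 − r²) = 0.3079·√51/√0.905198 = 2.311.
df = n − 2 = 51.
Two-sided p ≈ 0.0249, which is < 0.05, so reject H₀.
There is evidence of a linear association between advertising spend and monthly sales.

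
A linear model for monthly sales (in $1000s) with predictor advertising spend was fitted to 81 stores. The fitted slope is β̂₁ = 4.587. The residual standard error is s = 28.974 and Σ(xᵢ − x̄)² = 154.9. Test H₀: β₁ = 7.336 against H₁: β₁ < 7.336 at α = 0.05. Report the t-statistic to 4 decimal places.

t = -1.1808

SE(β̂₁) = s/√Sₓₓ = 28.974/√154.9 = 2.328.
t = (4.587 − 7.336) / 2.328 = -1.1808.
df = n − 2 = 79.
One-sided p ≈ 0.1206, which is ≥ 0.05, so fail to reject H₀.
The data do not give significant evidence that the true slope on advertising spend is below 7.336 $1000s per unit.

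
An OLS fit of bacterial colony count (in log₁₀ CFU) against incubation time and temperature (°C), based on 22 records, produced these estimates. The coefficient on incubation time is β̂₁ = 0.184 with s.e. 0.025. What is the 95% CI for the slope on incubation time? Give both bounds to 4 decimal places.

(0.1317, 0.2363)

df = n − k − 1 = 22 − 2 − 1 = 19.
t* = t_{0.025, 19} = 2.093024.
Margin = t* × SE = 2.093024 × 0.025 = 0.052326.
CI: 0.184 ± 0.052326 → (0.1317, 0.2363).
With 95% confidence, each one-unit increase in incubation time is associated with a change of between 0.1317 and 0.2363 log₁₀ CFU in bacterial colony count, holding the other predictors fixed.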